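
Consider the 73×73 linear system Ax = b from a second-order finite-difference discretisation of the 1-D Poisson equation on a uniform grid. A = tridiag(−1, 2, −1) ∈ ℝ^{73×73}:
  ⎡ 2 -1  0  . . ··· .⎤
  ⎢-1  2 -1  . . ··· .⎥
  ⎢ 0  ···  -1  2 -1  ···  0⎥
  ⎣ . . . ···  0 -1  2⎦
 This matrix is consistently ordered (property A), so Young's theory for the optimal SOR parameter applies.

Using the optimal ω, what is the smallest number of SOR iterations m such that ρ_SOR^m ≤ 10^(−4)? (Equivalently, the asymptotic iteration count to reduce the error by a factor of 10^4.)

m = 109

½·tridiag(1,0,1) at n=73: λ_k = cos(kπ/74); max |λ| at k=1 ⇒ ρ_J = cos(π/74) ≈ 0.9990990.
root = sin(π/74) = 0.0424412  (since 1−cos² = sin²).
ω* = 2/(1+0.0424412) = 1.9185734
ρ_SOR = ω* − 1 ≈ 0.9185734.
m ≥ 4·ln10 / (−ln 0.9185734) = 108.442; smallest integer m = 109.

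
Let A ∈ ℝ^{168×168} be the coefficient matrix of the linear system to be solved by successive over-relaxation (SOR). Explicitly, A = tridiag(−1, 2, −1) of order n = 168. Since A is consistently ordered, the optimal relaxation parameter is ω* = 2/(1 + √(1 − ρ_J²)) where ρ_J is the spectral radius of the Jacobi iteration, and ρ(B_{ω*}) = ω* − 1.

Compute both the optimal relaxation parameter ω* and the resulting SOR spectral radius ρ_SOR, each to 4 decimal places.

ω* = 1.9635, ρ_SOR = 0.9635

½·tridiag(1,0,1) at n=168: λ_k = cos(kπ/169); max |λ| at k=1 ⇒ ρ_J = cos(π/169) ≈ 0.9998.
√(1 − cos²(π/169)) = sin(π/169) ≈ 0.01859.
Young: ω* = 2/(1+√(1−ρ_J²)) = 2/(1+0.01859) = 2/1.01859 = 1.9635.
Hence ρ(B_{ω*}) = 1.9635 − 1 = 0.9635.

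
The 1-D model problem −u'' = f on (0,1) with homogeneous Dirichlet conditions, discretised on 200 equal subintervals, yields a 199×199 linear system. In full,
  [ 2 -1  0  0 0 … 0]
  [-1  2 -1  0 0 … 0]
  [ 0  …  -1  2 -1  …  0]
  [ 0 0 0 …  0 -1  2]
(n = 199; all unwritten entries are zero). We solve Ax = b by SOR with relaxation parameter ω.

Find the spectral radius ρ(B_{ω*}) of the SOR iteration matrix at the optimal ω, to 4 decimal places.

ρ_SOR = 0.9691

½·tridiag(1,0,1) at n=199: λ_k = cos(kπ/200); max |λ| at k=1 ⇒ ρ_J = cos(π/200) ≈ 0.9999.
√(1−ρ_J²) = |sin(π/200)| = 0.01571
[ω*] 2 ÷ (1 + 0.01571) = 2 ÷ 1.01571 = 1.9691.
ρ_SOR = ω* − 1 = 1.9691 − 1 = 0.9691.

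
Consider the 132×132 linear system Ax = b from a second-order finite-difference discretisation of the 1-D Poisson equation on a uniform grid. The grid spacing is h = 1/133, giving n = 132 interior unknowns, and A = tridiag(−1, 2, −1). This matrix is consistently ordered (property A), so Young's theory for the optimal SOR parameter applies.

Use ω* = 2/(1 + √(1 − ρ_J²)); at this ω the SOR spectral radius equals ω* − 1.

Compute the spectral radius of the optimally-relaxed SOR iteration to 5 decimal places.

ρ_SOR = 0.95385

[ρ_J] n=132: ρ(B_J) = cos(π/(n+1)) = cos(π/133) = 0.99972.
root = sin(π/133) = 0.023619  (since 1−cos² = sin²).
So ω* = 2/1.023619 = 1.95385 (Young).
ρ(B_{ω*}) = ω*−1 = 0.95385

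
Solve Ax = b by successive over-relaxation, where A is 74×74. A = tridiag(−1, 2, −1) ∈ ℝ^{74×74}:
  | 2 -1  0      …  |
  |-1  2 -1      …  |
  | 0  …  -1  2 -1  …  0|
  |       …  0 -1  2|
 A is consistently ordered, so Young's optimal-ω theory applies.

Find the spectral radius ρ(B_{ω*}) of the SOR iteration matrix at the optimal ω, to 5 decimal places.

spectrum of D⁻¹(L+U) = {cos(kπ/75) : 1≤k≤74}; ρ_J = cos(π/75) = 0.99912.
1 − cos²(π/75) = sin²(π/75) ⇒ √(1−ρ_J²) = sin(π/75) = 0.041876.
[ω*] 2 ÷ (1 + 0.041876) = 2 ÷ 1.041876 = 1.91961.
ρ(B_{ω*}) = ω*−1 = 0.91961

ρ_SOR = 0.91961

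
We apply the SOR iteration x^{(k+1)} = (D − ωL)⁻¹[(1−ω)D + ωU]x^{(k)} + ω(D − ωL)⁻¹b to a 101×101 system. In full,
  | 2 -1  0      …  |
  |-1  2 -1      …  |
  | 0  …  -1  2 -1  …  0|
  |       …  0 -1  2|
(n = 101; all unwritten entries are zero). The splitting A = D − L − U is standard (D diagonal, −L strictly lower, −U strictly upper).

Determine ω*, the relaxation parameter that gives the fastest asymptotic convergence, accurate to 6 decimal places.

ω* = 1.940250

[ρ_J] n=101: ρ(B_J) = cos(π/(n+1)) = cos(π/102) = 0.999526.
1 − cos²(π/102) = sin²(π/102) ⇒ √(1−ρ_J²) = sin(π/102) = 0.0307951.
Then 2/(1+√(1−ρ_J²)) = 2/(1+0.0307951); ω* = 2/1.0307951 = 1.940250.
and ρ(B_{ω*}) = 1.940250 − 1 = 0.940250.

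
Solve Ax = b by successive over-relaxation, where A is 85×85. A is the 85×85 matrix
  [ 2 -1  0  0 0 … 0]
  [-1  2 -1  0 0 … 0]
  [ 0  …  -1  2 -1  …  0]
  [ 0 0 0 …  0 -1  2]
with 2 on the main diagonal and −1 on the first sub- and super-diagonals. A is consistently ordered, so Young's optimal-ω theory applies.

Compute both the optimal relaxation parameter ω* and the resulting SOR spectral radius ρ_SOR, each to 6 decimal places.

ρ_J = max_k |cos(kπ/86)| = cos(π/86) = 0.999333
√(1−ρ_J²) simplifies to sin(π/86) = 0.0365220.
ω* = 2/(1+0.0365220) = 1.929530
ρ_SOR = ω* − 1 ≈ 0.929530.

ω* = 1.929530, ρ_SOR = 0.929530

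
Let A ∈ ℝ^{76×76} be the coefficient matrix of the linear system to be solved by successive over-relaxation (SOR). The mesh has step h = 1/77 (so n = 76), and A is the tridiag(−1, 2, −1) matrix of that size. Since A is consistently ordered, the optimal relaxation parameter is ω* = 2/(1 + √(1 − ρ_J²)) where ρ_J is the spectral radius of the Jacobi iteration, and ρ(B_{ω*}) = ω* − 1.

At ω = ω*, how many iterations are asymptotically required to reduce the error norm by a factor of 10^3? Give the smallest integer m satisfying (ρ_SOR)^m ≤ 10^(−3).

m = 85

With n=76, ρ(Jacobi) = cos(π/77) = 0.9991678.
√(1−ρ_J²) simplifies to sin(π/77) = 0.0407886.
ω* = 2 / (1 + 0.0407886) = 2 / 1.0407886 ≈ 1.9216198.
ρ(B_{ω*}) = ω*−1 = 0.9216198
ρ_SOR^m ≤ 10^(−3) ⇔ m ≥ 3·ln10/(−ln 0.9216198) = 6.90776/0.0816225 = 84.631; m = ⌈84.631⌉ = 85.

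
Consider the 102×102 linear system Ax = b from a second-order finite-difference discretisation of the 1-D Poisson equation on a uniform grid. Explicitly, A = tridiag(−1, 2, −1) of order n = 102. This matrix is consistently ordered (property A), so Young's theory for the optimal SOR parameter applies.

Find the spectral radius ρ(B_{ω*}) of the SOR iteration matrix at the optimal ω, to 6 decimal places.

ρ_SOR = 0.940813

With n=102, ρ(Jacobi) = cos(π/103) = 0.999535.
√(1 − cos²(π/103)) = sin(π/103) ≈ 0.0304962.
ω* = 2/(1 + 0.0304962) = 2/1.0304962 = 1.940813.
Hence ρ(B_{ω*}) = 1.940813 − 1 = 0.940813.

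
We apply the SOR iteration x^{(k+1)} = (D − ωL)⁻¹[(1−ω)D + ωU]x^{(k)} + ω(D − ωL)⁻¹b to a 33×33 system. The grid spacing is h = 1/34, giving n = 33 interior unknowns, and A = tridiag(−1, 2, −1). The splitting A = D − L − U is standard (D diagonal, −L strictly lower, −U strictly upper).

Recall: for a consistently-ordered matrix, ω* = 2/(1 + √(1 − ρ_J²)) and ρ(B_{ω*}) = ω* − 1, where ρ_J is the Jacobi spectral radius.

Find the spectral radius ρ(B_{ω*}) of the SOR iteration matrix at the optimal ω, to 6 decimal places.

spectrum of D⁻¹(L+U) = {cos(kπ/34) : 1≤k≤33}; ρ_J = cos(π/34) = 0.995734.
root = sin(π/34) = 0.0922684  (since 1−cos² = sin²).
So ω* = 2/1.0922684 = 1.831052 (Young).
[ρ_SOR] ω* − 1 = 0.831052.

ρ_SOR = 0.831052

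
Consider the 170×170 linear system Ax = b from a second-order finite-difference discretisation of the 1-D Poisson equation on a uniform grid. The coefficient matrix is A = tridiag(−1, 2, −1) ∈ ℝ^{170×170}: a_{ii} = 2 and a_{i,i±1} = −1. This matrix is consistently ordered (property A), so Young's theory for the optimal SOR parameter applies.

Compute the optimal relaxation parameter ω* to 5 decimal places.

ω* = 1.96392

n=170: λ(B_J) = 1 − λ(A)/2 = cos(kπ/171); k=1 gives ρ_J = 0.99983.
√(1−ρ_J²) simplifies to sin(π/171) = 0.018371.
So ω* = 2/1.018371 = 1.96392 (Young).
and ρ(B_{ω*}) = 1.96392 − 1 = 0.96392.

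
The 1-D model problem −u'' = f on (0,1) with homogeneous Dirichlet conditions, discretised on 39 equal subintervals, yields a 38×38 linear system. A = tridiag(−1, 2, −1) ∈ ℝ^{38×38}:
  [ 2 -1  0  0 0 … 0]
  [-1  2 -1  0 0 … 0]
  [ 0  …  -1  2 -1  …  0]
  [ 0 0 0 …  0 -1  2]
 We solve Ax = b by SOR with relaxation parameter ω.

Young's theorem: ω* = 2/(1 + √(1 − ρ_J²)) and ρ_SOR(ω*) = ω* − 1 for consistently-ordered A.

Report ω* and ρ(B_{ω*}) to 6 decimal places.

ω* = 1.851052, ρ_SOR = 0.851052

B_J for the 38×38 system has eigenvalues cos(kπ/39); ρ_J = cos(π/39) = 0.996757.
√(1−ρ_J²) simplifies to sin(π/39) = 0.0804666.
[ω*] 2 ÷ (1 + 0.0804666) = 2 ÷ 1.0804666 = 1.851052.
[ρ_SOR] ω* − 1 = 0.851052.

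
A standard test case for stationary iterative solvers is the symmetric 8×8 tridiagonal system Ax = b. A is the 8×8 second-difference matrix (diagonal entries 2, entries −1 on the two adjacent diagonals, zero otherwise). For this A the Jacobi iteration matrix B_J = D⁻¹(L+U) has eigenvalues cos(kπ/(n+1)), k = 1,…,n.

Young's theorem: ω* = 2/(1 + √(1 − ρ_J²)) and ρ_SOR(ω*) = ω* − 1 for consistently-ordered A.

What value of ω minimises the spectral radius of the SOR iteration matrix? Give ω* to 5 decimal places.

ω* = 1.49029

ρ_J = max_k |cos(kπ/9)| = cos(π/9) = 0.93969
root = sin(π/9) = 0.342020  (since 1−cos² = sin²).
Young: ω* = 2/(1+√(1−ρ_J²)) = 2/(1+0.342020) = 2/1.342020 = 1.49029.
and ρ(B_{ω*}) = 1.49029 − 1 = 0.49029.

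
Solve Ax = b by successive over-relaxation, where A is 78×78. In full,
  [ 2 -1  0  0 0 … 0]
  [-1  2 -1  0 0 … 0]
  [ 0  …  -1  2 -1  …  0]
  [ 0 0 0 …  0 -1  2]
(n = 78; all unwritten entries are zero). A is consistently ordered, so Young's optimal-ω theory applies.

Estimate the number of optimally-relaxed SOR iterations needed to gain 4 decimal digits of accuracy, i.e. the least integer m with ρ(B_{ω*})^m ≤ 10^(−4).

m = 116

With n=78, ρ(Jacobi) = cos(π/79) = 0.9992094.
√(1−ρ_J²) simplifies to sin(π/79) = 0.0397565.
ω* = 2/(1+0.0397565) = 1.9235273
ρ_SOR = ω* − 1 = 1.9235273 − 1 = 0.9235273.
4·ln10 = 9.21034; −ln(0.9235273) = 0.0795549; m = ⌈9.21034/0.0795549⌉ = ⌈115.773⌉ = 116.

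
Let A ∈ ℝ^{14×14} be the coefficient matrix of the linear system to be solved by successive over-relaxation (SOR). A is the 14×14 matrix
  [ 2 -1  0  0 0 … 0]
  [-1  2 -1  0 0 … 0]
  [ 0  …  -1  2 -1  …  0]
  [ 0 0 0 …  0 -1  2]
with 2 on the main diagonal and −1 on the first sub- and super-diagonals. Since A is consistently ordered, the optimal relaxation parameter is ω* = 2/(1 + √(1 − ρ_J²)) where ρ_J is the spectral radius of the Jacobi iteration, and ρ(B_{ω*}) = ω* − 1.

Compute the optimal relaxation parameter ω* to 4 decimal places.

B_J for the 14×14 system has eigenvalues cos(kπ/15); ρ_J = cos(π/15) = 0.9781.
√(1−ρ_J²) = |sin(π/15)| = 0.20791
So ω* = 2/1.20791 = 1.6558 (Young).
Hence ρ(B_{ω*}) = 1.6558 − 1 = 0.6558.

ω* = 1.6558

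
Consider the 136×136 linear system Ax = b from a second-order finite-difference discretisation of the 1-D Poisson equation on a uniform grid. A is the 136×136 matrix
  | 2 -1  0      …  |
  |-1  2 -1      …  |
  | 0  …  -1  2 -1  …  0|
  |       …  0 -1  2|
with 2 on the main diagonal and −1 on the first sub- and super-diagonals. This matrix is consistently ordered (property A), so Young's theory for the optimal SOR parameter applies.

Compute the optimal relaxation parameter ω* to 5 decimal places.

ω* = 1.95517

ρ_J = max_k |cos(kπ/137)| = cos(π/137) = 0.99974
√(1−ρ_J²) = |sin(π/137)| = 0.022929
So ω* = 2/1.022929 = 1.95517 (Young).
Hence ρ(B_{ω*}) = 1.95517 − 1 = 0.95517.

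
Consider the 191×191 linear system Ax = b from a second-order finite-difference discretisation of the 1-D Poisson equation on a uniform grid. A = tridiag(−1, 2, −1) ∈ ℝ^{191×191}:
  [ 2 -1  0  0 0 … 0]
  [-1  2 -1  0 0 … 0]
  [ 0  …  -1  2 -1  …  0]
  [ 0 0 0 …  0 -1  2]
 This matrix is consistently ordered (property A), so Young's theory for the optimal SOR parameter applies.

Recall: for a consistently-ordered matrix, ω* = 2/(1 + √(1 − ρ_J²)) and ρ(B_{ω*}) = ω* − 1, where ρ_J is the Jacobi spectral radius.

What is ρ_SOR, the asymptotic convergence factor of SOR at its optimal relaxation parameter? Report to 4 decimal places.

B_J for the 191×191 system has eigenvalues cos(kπ/192); ρ_J = cos(π/192) = 0.9999.
1 − cos²(π/192) = sin²(π/192) ⇒ √(1−ρ_J²) = sin(π/192) = 0.01636.
[ω*] 2 ÷ (1 + 0.01636) = 2 ÷ 1.01636 = 1.9678.
ρ_SOR = ω* − 1 ≈ 0.9678.

ρ_SOR = 0.9678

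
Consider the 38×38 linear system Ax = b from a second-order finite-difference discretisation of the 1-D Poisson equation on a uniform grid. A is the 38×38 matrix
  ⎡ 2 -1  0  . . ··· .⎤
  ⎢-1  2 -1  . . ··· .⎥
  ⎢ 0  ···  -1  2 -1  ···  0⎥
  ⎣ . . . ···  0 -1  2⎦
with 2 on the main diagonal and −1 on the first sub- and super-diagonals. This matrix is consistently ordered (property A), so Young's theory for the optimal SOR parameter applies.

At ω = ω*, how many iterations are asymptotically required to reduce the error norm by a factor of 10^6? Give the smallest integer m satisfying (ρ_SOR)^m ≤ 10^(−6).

n=38: λ(B_J) = 1 − λ(A)/2 = cos(kπ/39); k=1 gives ρ_J = 0.9967573.
√(1−ρ_J²) = |sin(π/39)| = 0.0804666
So ω* = 2/1.0804666 = 1.8510521 (Young).
Hence ρ(B_{ω*}) = 1.8510521 − 1 = 0.8510521.
m ≥ 6·ln10 / (−ln 0.8510521) = 85.661; smallest integer m = 86.

m = 86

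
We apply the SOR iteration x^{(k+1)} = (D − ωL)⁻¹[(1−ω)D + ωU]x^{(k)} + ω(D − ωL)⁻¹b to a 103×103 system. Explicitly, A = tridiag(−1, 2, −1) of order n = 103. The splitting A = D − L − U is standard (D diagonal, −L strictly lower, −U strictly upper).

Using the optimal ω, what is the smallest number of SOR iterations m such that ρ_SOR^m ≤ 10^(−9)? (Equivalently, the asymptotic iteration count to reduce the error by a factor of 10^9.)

B_J for the 103×103 system has eigenvalues cos(kπ/104); ρ_J = cos(π/104) = 0.9995438.
√(1 − cos²(π/104)) = sin(π/104) ≈ 0.0302030.
Young: ω* = 2/(1+√(1−ρ_J²)) = 2/(1+0.0302030) = 2/1.0302030 = 1.9413650.
ρ_SOR = ω* − 1 = 1.9413650 − 1 = 0.9413650.
m ≥ 9·ln10 / (−ln 0.9413650) = 342.963; smallest integer m = 343.

m = 343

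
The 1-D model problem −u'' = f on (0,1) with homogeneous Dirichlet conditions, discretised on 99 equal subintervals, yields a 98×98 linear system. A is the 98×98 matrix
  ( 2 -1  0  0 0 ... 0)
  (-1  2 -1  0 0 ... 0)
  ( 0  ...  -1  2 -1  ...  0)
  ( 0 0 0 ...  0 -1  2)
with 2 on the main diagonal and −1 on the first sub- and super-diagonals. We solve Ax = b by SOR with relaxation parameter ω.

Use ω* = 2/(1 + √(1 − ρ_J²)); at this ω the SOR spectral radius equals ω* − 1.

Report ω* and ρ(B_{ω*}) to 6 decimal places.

ω* = 1.938496, ρ_SOR = 0.938496

spectrum of D⁻¹(L+U) = {cos(kπ/99) : 1≤k≤98}; ρ_J = cos(π/99) = 0.999497.
1 − cos²(π/99) = sin²(π/99) ⇒ √(1−ρ_J²) = sin(π/99) = 0.0317279.
Young: ω* = 2/(1+√(1−ρ_J²)) = 2/(1+0.0317279) = 2/1.0317279 = 1.938496.
At ω = 1.938496 every |λ(B_ω)| = ω−1, so ρ_SOR = 0.938496.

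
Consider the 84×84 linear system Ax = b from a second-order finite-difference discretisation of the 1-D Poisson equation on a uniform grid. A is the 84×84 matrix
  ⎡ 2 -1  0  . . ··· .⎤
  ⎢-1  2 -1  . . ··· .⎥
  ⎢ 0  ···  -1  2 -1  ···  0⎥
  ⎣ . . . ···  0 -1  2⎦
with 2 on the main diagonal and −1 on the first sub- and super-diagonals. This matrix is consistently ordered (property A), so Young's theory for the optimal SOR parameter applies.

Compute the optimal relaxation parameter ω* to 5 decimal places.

spectrum of D⁻¹(L+U) = {cos(kπ/85) : 1≤k≤84}; ρ_J = cos(π/85) = 0.99932.
1 − cos²(π/85) = sin²(π/85) ⇒ √(1−ρ_J²) = sin(π/85) = 0.036951.
[ω*] 2 ÷ (1 + 0.036951) = 2 ÷ 1.036951 = 1.92873.
Hence ρ(B_{ω*}) = 1.92873 − 1 = 0.92873.

ω* = 1.92873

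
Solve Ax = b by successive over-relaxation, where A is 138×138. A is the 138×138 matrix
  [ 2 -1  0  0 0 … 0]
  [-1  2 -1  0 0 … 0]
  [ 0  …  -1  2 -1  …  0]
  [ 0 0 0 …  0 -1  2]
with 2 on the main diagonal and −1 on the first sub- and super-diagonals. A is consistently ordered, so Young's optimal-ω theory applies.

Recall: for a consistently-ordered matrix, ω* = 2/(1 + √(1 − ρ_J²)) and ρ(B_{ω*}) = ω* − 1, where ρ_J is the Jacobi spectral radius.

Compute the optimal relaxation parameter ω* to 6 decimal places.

½·tridiag(1,0,1) at n=138: λ_k = cos(kπ/139); max |λ| at k=1 ⇒ ρ_J = cos(π/139) ≈ 0.999745.
√(1−ρ_J²) = |sin(π/139)| = 0.0225995
ω* = 2 / (1 + 0.0225995) = 2 / 1.0225995 ≈ 1.955800.
Hence ρ(B_{ω*}) = 1.955800 − 1 = 0.955800.

ω* = 1.955800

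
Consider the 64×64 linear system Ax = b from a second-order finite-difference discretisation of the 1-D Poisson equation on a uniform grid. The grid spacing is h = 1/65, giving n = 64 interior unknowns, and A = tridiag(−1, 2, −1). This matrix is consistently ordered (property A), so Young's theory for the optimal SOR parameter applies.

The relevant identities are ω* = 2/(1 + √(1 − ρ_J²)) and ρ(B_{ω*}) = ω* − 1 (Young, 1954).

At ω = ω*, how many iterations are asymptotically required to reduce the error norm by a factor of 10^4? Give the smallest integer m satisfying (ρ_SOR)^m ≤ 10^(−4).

m = 96

½·tridiag(1,0,1) at n=64: λ_k = cos(kπ/65); max |λ| at k=1 ⇒ ρ_J = cos(π/65) ≈ 0.9988322.
√(1−ρ_J²) = |sin(π/65)| = 0.0483134
ω* = 2/(1 + 0.0483134) = 2/1.0483134 = 1.9078264.
ρ(B_{ω*}) = ω*−1 = 0.9078264
Need (0.9078264)^m ≤ 10^(−4): m ≥ 4·ln10/|ln 0.9078264| = 9.21034/0.0967021 = 95.244 ⇒ m = 96.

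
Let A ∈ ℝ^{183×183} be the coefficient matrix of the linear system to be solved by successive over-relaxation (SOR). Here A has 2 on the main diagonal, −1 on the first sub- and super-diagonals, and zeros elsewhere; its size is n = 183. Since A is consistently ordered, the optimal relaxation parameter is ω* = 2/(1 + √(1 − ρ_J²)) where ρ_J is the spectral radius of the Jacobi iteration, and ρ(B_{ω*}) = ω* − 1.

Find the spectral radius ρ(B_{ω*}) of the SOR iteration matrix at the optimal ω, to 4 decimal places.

½·tridiag(1,0,1) at n=183: λ_k = cos(kπ/184); max |λ| at k=1 ⇒ ρ_J = cos(π/184) ≈ 0.9999.
√(1−ρ_J²) = |sin(π/184)| = 0.01707
Young: ω* = 2/(1+√(1−ρ_J²)) = 2/(1+0.01707) = 2/1.01707 = 1.9664.
ρ(B_{ω*}) = ω*−1 = 0.9664

ρ_SOR = 0.9664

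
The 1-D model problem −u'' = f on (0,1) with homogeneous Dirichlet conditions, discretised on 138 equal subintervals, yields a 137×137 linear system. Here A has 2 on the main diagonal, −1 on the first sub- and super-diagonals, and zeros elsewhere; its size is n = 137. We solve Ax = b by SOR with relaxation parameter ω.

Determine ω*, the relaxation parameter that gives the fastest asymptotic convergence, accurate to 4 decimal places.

ω* = 1.9555

spectrum of D⁻¹(L+U) = {cos(kπ/138) : 1≤k≤137}; ρ_J = cos(π/138) = 0.9997.
√(1−ρ_J²) simplifies to sin(π/138) = 0.02276.
So ω* = 2/1.02276 = 1.9555 (Young).
and ρ(B_{ω*}) = 1.9555 − 1 = 0.9555.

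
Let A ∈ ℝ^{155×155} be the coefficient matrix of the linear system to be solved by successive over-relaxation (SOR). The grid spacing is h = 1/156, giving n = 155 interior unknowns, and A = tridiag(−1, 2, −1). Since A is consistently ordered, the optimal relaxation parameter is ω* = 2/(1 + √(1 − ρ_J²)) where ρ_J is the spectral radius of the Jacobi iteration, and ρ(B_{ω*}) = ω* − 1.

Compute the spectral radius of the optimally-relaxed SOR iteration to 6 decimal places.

B_J for the 155×155 system has eigenvalues cos(kπ/156); ρ_J = cos(π/156) = 0.999797.
√(1−ρ_J²) simplifies to sin(π/156) = 0.0201371.
ω* = 2/(1 + 0.0201371) = 2/1.0201371 = 1.960521.
[ρ_SOR] ω* − 1 = 0.960521.

ρ_SOR = 0.960521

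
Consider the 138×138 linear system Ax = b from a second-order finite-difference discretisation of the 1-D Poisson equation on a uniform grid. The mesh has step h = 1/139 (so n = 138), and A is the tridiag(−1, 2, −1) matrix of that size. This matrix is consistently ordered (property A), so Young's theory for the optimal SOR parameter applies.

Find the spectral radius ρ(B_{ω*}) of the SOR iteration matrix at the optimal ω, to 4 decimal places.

ρ_SOR = 0.9558

B_J for the 138×138 system has eigenvalues cos(kπ/139); ρ_J = cos(π/139) = 0.9997.
root = sin(π/139) = 0.02260  (since 1−cos² = sin²).
[ω*] 2 ÷ (1 + 0.02260) = 2 ÷ 1.02260 = 1.9558.
ρ(B_{ω*}) = ω*−1 = 0.9558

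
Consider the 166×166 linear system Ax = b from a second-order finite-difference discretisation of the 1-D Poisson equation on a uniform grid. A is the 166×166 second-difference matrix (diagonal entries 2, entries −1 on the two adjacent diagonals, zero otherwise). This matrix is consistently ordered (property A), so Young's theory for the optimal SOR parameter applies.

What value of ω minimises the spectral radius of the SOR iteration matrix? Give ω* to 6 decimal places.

n=166: λ(B_J) = 1 − λ(A)/2 = cos(kπ/167); k=1 gives ρ_J = 0.999823.
√(1−ρ_J²) simplifies to sin(π/167) = 0.0188108.
Then 2/(1+√(1−ρ_J²)) = 2/(1+0.0188108); ω* = 2/1.0188108 = 1.963073.
Hence ρ(B_{ω*}) = 1.963073 − 1 = 0.963073.

ω* = 1.963073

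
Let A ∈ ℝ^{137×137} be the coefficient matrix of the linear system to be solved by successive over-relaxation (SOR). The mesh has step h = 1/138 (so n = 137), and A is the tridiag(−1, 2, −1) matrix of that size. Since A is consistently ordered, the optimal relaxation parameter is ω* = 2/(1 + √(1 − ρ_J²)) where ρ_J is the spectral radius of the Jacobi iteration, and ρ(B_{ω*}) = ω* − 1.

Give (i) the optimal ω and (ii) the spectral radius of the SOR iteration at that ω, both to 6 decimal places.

ω* = 1.955487, ρ_SOR = 0.955487

spectrum of D⁻¹(L+U) = {cos(kπ/138) : 1≤k≤137}; ρ_J = cos(π/138) = 0.999741.
root = sin(π/138) = 0.0227632  (since 1−cos² = sin²).
[ω*] 2 ÷ (1 + 0.0227632) = 2 ÷ 1.0227632 = 1.955487.
[ρ_SOR] ω* − 1 = 0.955487.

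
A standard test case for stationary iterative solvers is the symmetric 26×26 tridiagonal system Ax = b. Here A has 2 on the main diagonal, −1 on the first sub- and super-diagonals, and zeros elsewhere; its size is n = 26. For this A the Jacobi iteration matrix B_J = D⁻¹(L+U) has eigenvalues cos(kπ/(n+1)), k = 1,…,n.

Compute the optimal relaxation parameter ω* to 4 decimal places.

n=26: λ(B_J) = 1 − λ(A)/2 = cos(kπ/27); k=1 gives ρ_J = 0.9932.
√(1 − cos²(π/27)) = sin(π/27) ≈ 0.11609.
ω* = 2/(1 + 0.11609) = 2/1.11609 = 1.7920.
ρ_SOR = ω* − 1 = 1.7920 − 1 = 0.7920.

ω* = 1.7920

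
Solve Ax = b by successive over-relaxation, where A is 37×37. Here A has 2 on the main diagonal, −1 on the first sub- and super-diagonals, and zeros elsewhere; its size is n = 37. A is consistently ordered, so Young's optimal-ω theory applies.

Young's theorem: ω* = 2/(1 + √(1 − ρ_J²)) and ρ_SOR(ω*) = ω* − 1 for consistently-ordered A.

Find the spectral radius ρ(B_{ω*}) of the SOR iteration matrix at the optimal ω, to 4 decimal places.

ρ_J = max_k |cos(kπ/38)| = cos(π/38) = 0.9966
√(1−ρ_J²) = |sin(π/38)| = 0.08258
[ω*] 2 ÷ (1 + 0.08258) = 2 ÷ 1.08258 = 1.8474.
ρ_SOR = ω* − 1 = 1.8474 − 1 = 0.8474.

ρ_SOR = 0.8474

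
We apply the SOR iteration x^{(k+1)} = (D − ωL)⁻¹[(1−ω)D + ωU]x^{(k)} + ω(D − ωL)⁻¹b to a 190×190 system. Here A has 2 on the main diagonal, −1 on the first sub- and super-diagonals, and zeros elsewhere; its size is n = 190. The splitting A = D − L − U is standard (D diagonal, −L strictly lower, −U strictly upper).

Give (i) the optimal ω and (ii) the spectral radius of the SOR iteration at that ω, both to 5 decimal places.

ω* = 1.96764, ρ_SOR = 0.96764

n=190: λ(B_J) = 1 − λ(A)/2 = cos(kπ/191); k=1 gives ρ_J = 0.99986.
√(1−ρ_J²) simplifies to sin(π/191) = 0.016447.
Then 2/(1+√(1−ρ_J²)) = 2/(1+0.016447); ω* = 2/1.016447 = 1.96764.
ρ_SOR = ω* − 1 ≈ 0.96764.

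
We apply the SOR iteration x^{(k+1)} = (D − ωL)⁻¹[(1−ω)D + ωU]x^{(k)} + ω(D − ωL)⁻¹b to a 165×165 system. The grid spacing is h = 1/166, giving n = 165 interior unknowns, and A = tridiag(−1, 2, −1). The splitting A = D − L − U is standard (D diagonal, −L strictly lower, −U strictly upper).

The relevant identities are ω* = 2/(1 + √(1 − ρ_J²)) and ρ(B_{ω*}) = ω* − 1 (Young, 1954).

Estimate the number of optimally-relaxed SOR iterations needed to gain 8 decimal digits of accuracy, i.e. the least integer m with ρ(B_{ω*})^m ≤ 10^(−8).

[ρ_J] n=165: ρ(B_J) = cos(π/(n+1)) = cos(π/166) = 0.9998209.
1 − cos²(π/166) = sin²(π/166) ⇒ √(1−ρ_J²) = sin(π/166) = 0.0189241.
Young: ω* = 2/(1+√(1−ρ_J²)) = 2/(1+0.0189241) = 2/1.0189241 = 1.9628547.
ρ_SOR = ω* − 1 ≈ 0.9628547.
m ≥ 8·ln10 / (−ln 0.9628547) = 486.640; smallest integer m = 487.

m = 487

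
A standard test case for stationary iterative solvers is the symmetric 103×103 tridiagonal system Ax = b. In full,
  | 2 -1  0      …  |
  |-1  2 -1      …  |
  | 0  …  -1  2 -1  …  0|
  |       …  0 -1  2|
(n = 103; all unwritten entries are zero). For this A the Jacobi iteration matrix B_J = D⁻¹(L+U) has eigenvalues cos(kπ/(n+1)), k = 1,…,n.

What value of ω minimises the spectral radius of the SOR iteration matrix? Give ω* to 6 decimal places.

ω* = 1.941365

spectrum of D⁻¹(L+U) = {cos(kπ/104) : 1≤k≤103}; ρ_J = cos(π/104) = 0.999544.
√(1−ρ_J²) = |sin(π/104)| = 0.0302030
ω* = 2/(1 + 0.0302030) = 2/1.0302030 = 1.941365.
Hence ρ(B_{ω*}) = 1.941365 − 1 = 0.941365.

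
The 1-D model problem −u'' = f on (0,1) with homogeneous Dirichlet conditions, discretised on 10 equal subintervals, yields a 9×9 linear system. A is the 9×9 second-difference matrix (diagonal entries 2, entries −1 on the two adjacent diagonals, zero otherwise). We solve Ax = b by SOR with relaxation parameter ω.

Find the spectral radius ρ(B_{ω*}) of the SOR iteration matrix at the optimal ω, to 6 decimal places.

spectrum of D⁻¹(L+U) = {cos(kπ/10) : 1≤k≤9}; ρ_J = cos(π/10) = 0.951057.
√(1 − cos²(π/10)) = sin(π/10) ≈ 0.3090170.
So ω* = 2/1.3090170 = 1.527864 (Young).
[ρ_SOR] ω* − 1 = 0.527864.

ρ_SOR = 0.527864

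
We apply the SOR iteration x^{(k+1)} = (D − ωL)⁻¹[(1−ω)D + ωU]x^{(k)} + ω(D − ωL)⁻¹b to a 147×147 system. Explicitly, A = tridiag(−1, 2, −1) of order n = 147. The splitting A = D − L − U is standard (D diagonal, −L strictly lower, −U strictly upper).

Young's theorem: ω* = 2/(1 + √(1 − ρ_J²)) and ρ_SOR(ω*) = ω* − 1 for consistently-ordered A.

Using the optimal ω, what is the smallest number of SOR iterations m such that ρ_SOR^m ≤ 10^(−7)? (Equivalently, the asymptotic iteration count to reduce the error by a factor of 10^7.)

m = 380

B_J for the 147×147 system has eigenvalues cos(kπ/148); ρ_J = cos(π/148) = 0.9997747.
√(1−ρ_J²) = |sin(π/148)| = 0.0212254
So ω* = 2/1.0212254 = 1.9584315 (Young).
ρ_SOR = ω* − 1 = 1.9584315 − 1 = 0.9584315.
Need (0.9584315)^m ≤ 10^(−7): m ≥ 7·ln10/|ln 0.9584315| = 16.1181/0.0424572 = 379.632 ⇒ m = 380.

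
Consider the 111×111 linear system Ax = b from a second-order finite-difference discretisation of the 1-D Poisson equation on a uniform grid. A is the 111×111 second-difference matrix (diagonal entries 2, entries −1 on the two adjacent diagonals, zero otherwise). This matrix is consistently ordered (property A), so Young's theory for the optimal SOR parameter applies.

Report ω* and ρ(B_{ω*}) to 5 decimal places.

B_J for the 111×111 system has eigenvalues cos(kπ/112); ρ_J = cos(π/112) = 0.99961.
1 − cos²(π/112) = sin²(π/112) ⇒ √(1−ρ_J²) = sin(π/112) = 0.028046.
So ω* = 2/1.028046 = 1.94544 (Young).
ρ_SOR = ω* − 1 = 1.94544 − 1 = 0.94544.

ω* = 1.94544, ρ_SOR = 0.94544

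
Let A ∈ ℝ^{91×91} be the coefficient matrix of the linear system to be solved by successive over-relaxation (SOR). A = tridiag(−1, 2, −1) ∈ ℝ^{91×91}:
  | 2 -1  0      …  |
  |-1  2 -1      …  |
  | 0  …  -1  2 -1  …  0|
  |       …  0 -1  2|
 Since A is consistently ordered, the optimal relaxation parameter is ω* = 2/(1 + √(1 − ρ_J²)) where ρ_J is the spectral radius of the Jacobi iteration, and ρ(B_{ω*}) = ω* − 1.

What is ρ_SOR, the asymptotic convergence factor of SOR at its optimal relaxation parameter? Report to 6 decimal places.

ρ_SOR = 0.933972

[ρ_J] n=91: ρ(B_J) = cos(π/(n+1)) = cos(π/92) = 0.999417.
1 − cos²(π/92) = sin²(π/92) ⇒ √(1−ρ_J²) = sin(π/92) = 0.0341411.
ω* = 2/(1+0.0341411) = 1.933972
ρ_SOR = ω* − 1 ≈ 0.933972.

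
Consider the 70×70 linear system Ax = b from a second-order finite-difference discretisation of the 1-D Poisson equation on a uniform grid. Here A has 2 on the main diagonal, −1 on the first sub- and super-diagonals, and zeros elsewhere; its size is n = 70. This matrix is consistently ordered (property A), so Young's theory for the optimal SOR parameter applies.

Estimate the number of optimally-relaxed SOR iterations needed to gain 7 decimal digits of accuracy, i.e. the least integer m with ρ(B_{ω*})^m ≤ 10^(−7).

m = 183

½·tridiag(1,0,1) at n=70: λ_k = cos(kπ/71); max |λ| at k=1 ⇒ ρ_J = cos(π/71) ≈ 0.9990212.
√(1 − cos²(π/71)) = sin(π/71) ≈ 0.0442333.
So ω* = 2/1.0442333 = 1.9152808 (Young).
Hence ρ(B_{ω*}) = 1.9152808 − 1 = 0.9152808.
7·ln10 = 16.1181; −ln(0.9152808) = 0.0885244; m = ⌈16.1181/0.0885244⌉ = ⌈182.075⌉ = 183.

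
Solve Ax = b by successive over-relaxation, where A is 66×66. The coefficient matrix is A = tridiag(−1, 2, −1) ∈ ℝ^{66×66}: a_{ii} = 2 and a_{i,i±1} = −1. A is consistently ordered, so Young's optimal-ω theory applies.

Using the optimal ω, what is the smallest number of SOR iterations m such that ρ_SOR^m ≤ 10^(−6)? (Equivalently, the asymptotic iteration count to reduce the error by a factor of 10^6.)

m = 148

½·tridiag(1,0,1) at n=66: λ_k = cos(kπ/67); max |λ| at k=1 ⇒ ρ_J = cos(π/67) ≈ 0.9989009.
√(1−ρ_J²) simplifies to sin(π/67) = 0.0468723.
ω* = 2/(1 + 0.0468723) = 2/1.0468723 = 1.9104527.
Hence ρ(B_{ω*}) = 1.9104527 − 1 = 0.9104527.
6·ln10 = 13.8155; −ln(0.9104527) = 0.0938133; m = ⌈13.8155/0.0938133⌉ = ⌈147.266⌉ = 148.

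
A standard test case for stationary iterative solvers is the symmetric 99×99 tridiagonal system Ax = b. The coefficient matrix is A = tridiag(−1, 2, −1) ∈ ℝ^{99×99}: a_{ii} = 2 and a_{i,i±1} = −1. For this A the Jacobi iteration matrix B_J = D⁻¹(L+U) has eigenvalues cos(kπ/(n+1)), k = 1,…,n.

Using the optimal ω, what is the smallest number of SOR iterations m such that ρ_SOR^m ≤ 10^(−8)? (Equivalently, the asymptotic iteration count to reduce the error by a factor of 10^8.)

m = 294

B_J for the 99×99 system has eigenvalues cos(kπ/100); ρ_J = cos(π/100) = 0.9995066.
√(1−ρ_J²) simplifies to sin(π/100) = 0.0314108.
ω* = 2 / (1 + 0.0314108) = 2 / 1.0314108 ≈ 1.9390916.
Hence ρ(B_{ω*}) = 1.9390916 − 1 = 0.9390916.
8·ln10 = 18.4207; −ln(0.9390916) = 0.0628423; m = ⌈18.4207/0.0628423⌉ = ⌈293.126⌉ = 294.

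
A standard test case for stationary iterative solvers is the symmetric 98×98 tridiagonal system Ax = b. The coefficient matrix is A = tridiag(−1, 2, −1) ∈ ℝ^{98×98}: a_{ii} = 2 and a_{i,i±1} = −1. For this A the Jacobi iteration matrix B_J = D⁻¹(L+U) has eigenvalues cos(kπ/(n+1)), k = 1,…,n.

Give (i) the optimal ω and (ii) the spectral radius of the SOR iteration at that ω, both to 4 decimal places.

ω* = 1.9385, ρ_SOR = 0.9385

spectrum of D⁻¹(L+U) = {cos(kπ/99) : 1≤k≤98}; ρ_J = cos(π/99) = 0.9995.
√(1−ρ_J²) simplifies to sin(π/99) = 0.03173.
ω* = 2/(1+0.03173) = 1.9385
ρ_SOR = ω* − 1 = 1.9385 − 1 = 0.9385.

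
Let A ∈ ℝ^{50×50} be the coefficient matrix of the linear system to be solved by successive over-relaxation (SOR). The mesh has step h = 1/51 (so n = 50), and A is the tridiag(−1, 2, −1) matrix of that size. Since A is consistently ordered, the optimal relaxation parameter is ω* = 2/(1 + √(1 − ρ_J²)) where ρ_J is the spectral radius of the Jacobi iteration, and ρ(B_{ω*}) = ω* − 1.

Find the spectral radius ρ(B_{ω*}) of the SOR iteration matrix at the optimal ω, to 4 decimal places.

spectrum of D⁻¹(L+U) = {cos(kπ/51) : 1≤k≤50}; ρ_J = cos(π/51) = 0.9981.
√(1−ρ_J²) = |sin(π/51)| = 0.06156
ω* = 2/(1 + 0.06156) = 2/1.06156 = 1.8840.
Hence ρ(B_{ω*}) = 1.8840 − 1 = 0.8840.

ρ_SOR = 0.8840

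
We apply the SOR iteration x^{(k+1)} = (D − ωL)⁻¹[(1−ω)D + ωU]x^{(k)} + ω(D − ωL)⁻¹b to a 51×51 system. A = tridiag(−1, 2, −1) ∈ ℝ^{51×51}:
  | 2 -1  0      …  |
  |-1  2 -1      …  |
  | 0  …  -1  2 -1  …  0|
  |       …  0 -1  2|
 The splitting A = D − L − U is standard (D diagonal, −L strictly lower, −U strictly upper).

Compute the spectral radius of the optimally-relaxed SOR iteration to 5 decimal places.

ρ_SOR = 0.88612

½·tridiag(1,0,1) at n=51: λ_k = cos(kπ/52); max |λ| at k=1 ⇒ ρ_J = cos(π/52) ≈ 0.99818.
1 − cos²(π/52) = sin²(π/52) ⇒ √(1−ρ_J²) = sin(π/52) = 0.060378.
Then 2/(1+√(1−ρ_J²)) = 2/(1+0.060378); ω* = 2/1.060378 = 1.88612.
and ρ(B_{ω*}) = 1.88612 − 1 = 0.88612.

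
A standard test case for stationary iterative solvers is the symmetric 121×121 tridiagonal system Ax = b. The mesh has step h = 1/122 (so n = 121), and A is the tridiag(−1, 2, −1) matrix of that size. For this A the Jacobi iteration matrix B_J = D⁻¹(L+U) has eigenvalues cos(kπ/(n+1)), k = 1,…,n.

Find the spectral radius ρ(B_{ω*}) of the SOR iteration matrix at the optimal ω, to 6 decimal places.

ρ_SOR = 0.949797

spectrum of D⁻¹(L+U) = {cos(kπ/122) : 1≤k≤121}; ρ_J = cos(π/122) = 0.999668.
root = sin(π/122) = 0.0257479  (since 1−cos² = sin²).
Then 2/(1+√(1−ρ_J²)) = 2/(1+0.0257479); ω* = 2/1.0257479 = 1.949797.
Hence ρ(B_{ω*}) = 1.949797 − 1 = 0.949797.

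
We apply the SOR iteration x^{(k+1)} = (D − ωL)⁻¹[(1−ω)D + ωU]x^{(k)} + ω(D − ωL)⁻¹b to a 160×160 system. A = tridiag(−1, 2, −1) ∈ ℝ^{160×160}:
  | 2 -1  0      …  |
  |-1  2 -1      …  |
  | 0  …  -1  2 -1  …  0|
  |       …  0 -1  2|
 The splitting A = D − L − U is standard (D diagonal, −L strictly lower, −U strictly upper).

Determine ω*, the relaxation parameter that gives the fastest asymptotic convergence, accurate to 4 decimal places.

ω* = 1.9617

[ρ_J] n=160: ρ(B_J) = cos(π/(n+1)) = cos(π/161) = 0.9998.
1 − cos²(π/161) = sin²(π/161) ⇒ √(1−ρ_J²) = sin(π/161) = 0.01951.
ω* = 2 / (1 + 0.01951) = 2 / 1.01951 ≈ 1.9617.
At ω = 1.9617 every |λ(B_ω)| = ω−1, so ρ_SOR = 0.9617.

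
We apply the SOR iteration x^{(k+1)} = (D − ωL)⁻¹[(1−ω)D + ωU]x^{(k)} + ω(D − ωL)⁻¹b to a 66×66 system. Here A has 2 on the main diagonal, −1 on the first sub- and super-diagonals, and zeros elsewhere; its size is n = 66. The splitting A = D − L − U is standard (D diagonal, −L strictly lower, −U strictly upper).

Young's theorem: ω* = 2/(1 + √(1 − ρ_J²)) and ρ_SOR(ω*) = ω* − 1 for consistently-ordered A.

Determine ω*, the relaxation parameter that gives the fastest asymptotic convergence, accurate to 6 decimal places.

[ρ_J] n=66: ρ(B_J) = cos(π/(n+1)) = cos(π/67) = 0.998901.
√(1−ρ_J²) simplifies to sin(π/67) = 0.0468723.
[ω*] 2 ÷ (1 + 0.0468723) = 2 ÷ 1.0468723 = 1.910453.
ρ(B_{ω*}) = ω*−1 = 0.910453

ω* = 1.910453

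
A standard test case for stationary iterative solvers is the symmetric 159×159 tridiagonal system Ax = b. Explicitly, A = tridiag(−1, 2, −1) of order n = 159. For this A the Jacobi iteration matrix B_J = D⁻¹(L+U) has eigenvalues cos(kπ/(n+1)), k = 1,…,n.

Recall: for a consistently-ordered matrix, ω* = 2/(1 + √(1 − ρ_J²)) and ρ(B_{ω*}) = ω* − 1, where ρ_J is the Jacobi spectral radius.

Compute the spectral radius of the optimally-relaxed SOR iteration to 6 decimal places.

B_J for the 159×159 system has eigenvalues cos(kπ/160); ρ_J = cos(π/160) = 0.999807.
root = sin(π/160) = 0.0196337  (since 1−cos² = sin²).
[ω*] 2 ÷ (1 + 0.0196337) = 2 ÷ 1.0196337 = 1.961489.
ρ_SOR = ω* − 1 = 1.961489 − 1 = 0.961489.

ρ_SOR = 0.961489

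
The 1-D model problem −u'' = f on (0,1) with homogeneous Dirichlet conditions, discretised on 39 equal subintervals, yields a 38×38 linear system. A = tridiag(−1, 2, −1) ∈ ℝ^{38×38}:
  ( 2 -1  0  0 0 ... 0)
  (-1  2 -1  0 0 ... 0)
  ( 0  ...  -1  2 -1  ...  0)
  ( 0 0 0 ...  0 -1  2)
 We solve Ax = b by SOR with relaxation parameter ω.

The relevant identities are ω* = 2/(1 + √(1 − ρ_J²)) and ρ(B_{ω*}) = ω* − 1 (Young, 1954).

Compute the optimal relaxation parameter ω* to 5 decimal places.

[ρ_J] n=38: ρ(B_J) = cos(π/(n+1)) = cos(π/39) = 0.99676.
√(1−ρ_J²) simplifies to sin(π/39) = 0.080467.
So ω* = 2/1.080467 = 1.85105 (Young).
Hence ρ(B_{ω*}) = 1.85105 − 1 = 0.85105.

ω* = 1.85105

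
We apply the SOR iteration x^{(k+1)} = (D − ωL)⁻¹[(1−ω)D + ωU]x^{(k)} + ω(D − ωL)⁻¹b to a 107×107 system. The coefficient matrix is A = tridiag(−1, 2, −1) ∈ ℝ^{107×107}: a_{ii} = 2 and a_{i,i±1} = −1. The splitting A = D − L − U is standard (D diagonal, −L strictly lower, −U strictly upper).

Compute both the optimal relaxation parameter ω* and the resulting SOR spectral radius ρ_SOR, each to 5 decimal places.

[ρ_J] n=107: ρ(B_J) = cos(π/(n+1)) = cos(π/108) = 0.99958.
√(1−ρ_J²) = |sin(π/108)| = 0.029085
ω* = 2/(1+0.029085) = 1.94347
ρ_SOR = ω* − 1 = 1.94347 − 1 = 0.94347.

ω* = 1.94347, ρ_SOR = 0.94347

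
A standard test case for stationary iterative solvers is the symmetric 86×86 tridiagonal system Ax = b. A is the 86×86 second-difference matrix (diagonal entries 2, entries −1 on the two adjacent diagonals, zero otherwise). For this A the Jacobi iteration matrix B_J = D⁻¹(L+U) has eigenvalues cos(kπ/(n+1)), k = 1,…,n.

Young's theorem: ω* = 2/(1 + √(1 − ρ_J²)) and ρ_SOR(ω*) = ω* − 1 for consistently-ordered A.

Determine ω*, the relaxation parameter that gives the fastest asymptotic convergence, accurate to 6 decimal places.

[ρ_J] n=86: ρ(B_J) = cos(π/(n+1)) = cos(π/87) = 0.999348.
1 − cos²(π/87) = sin²(π/87) ⇒ √(1−ρ_J²) = sin(π/87) = 0.0361024.
[ω*] 2 ÷ (1 + 0.0361024) = 2 ÷ 1.0361024 = 1.930311.
Hence ρ(B_{ω*}) = 1.930311 − 1 = 0.930311.

ω* = 1.930311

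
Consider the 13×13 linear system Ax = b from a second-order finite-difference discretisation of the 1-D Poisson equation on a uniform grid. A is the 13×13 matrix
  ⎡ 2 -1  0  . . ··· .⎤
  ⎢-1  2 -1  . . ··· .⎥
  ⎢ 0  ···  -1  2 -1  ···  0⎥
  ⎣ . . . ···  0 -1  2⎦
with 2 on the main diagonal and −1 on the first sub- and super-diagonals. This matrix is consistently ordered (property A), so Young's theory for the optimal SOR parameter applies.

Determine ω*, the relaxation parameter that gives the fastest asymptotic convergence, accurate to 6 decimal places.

[ρ_J] n=13: ρ(B_J) = cos(π/(n+1)) = cos(π/14) = 0.974928.
1 − cos²(π/14) = sin²(π/14) ⇒ √(1−ρ_J²) = sin(π/14) = 0.2225209.
Young: ω* = 2/(1+√(1−ρ_J²)) = 2/(1+0.2225209) = 2/1.2225209 = 1.635964.
ρ_SOR = ω* − 1 = 1.635964 − 1 = 0.635964.

ω* = 1.635964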